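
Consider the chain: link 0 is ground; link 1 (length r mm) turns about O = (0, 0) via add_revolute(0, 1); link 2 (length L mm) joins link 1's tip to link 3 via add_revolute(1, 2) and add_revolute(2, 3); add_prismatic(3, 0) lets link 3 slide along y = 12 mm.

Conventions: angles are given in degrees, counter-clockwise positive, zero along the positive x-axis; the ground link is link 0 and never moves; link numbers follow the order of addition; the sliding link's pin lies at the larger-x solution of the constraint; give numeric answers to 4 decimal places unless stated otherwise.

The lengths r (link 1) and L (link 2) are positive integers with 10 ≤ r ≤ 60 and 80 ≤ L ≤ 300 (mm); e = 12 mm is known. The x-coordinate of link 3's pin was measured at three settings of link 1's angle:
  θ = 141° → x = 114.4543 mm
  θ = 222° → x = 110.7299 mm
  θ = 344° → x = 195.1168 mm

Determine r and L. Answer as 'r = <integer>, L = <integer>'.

constraint per measurement: (x − r cos θ)² + (r sin θ − e)² = L²
subtracting the θ₁ and θ₂ equations cancels the r² and L² terms:
r = (x₁² − x₂²) / (2[(x₁cos θ₁ + e sin θ₁) − (x₂cos θ₂ + e sin θ₂)]) = 47.0001 → r = 47
L² = (x₁ − r cos θ₁)² + (r sin θ₁ − e)² = 23103.9969 → L = 152.0000 → L = 152
check at θ₃=344°: x = 195.1168 (printed 195.1168) ✓

r = 47, L = 152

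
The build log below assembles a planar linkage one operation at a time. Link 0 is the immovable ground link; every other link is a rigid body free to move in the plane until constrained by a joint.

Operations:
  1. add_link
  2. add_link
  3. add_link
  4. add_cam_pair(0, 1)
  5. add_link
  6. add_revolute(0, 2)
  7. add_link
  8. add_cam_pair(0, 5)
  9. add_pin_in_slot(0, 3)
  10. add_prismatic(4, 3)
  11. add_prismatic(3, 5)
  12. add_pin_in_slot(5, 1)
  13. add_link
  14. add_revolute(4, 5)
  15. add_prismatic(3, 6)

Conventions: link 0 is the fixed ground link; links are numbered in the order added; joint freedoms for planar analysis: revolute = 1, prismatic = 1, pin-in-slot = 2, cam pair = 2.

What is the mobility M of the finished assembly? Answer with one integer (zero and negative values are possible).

ground; <1,0,0>
#1 <2,0,0>
#2 <3,0,0>
#3 <4,0,0>
C:0↔1 J2 <4,0,1>
#4 <5,0,1>
R:0↔2 J1 <5,1,1>
#5 <6,1,1>
C:0↔5 J2 <6,1,2>
PS:0↔3 J2 <6,1,3>
P:4↔3 J1 <6,2,3>
P:3↔5 J1 <6,3,3>
PS:5↔1 J2 <6,3,4>
#6 <7,3,4>
R:4↔5 J1 <7,4,4>
P:3↔6 J1 <7,5,4>
3×6 − 2×5 − 1×4 = 4

M = 4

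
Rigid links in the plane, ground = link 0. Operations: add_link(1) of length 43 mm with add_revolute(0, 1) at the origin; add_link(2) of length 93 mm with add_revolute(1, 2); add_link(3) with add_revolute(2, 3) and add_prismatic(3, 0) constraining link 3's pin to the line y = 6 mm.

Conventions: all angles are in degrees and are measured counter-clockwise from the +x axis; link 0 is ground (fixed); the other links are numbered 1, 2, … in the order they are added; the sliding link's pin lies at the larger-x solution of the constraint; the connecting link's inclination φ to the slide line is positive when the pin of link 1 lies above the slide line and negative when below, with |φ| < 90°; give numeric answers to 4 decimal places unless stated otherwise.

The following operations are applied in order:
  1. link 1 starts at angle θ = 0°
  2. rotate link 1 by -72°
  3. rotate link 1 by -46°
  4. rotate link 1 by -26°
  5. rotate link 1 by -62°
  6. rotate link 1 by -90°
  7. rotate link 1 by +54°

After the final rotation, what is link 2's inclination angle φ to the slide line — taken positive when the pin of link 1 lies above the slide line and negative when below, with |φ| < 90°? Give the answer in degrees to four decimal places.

geometry: r = 43 mm, L = 93 mm, e = 6 mm; θ starts at 0°
rotate link 1 by -72°: θ ← 0° -72° = -72°
rotate link 1 by -46°: θ ← -72° -46° = -118°
rotate link 1 by -26°: θ ← -118° -26° = -144°
rotate link 1 by -62°: θ ← -144° -62° = -206°
rotate link 1 by -90°: θ ← -206° -90° = -296°
rotate link 1 by +54°: θ ← -296° +54° = -242°
h = r sin θ − e = 37.966746 − 6 = 31.966746
sin φ = h / L = 31.966746 / 93 = 0.34372846
φ = arcsin(0.34372846) = 20.104195°

20.1042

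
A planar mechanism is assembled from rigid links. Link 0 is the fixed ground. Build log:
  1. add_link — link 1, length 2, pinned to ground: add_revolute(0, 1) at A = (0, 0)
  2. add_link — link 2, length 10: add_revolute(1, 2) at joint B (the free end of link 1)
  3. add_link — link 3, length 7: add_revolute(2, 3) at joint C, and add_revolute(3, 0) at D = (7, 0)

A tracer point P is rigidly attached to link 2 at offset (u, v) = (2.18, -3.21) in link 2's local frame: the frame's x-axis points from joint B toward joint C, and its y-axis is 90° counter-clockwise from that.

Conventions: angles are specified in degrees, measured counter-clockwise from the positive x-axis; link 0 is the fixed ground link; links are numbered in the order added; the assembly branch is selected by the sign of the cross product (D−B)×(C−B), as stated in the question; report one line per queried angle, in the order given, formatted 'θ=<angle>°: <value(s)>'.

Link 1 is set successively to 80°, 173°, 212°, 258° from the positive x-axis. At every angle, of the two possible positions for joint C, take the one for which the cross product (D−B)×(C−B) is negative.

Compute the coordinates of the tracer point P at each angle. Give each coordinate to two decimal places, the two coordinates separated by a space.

A=(0,0), D=(7.00,0)
θ=80°: B = A + 2.00·(cos80°, sin80°) = (0.3473, 1.9696)
θ=80°: |BD| = 6.9381
θ=80°: circle(B,10.00) ∩ circle(D,7.00): a=7.1444, h=6.9970
θ=80°:   candidates: C₊=(9.1841,6.6505) cross=48.546; C₋=(5.2115,-6.7677) cross=-48.546
θ=80°:   branch - wants cross < 0 → take C=(5.2115,-6.7677) (cross=-48.546)
θ=80°: ex = (C−B)/|BC| = (0.4864,-0.8737); ey = (0.8737,0.4864)
θ=80°: P = B + 2.18·ex + -3.21·ey = (-1.3970,-1.4965)
θ=173°: B = A + 2.00·(cos173°, sin173°) = (-1.9851, 0.2437)
θ=173°: |BD| = 8.9884
θ=173°: circle(B,10.00) ∩ circle(D,7.00): a=7.3312, h=6.8010
θ=173°:   candidates: C₊=(5.5278,6.8434) cross=61.130; C₋=(5.1590,-6.7536) cross=-61.130
θ=173°:   branch - wants cross < 0 → take C=(5.1590,-6.7536) (cross=-61.130)
θ=173°: ex = (C−B)/|BC| = (0.7144,-0.6997); ey = (0.6997,0.7144)
θ=173°: P = B + 2.18·ex + -3.21·ey = (-2.6738,-3.5749)
θ=212°: B = A + 2.00·(cos212°, sin212°) = (-1.6961, -1.0598)
θ=212°: |BD| = 8.7604
θ=212°: circle(B,10.00) ∩ circle(D,7.00): a=7.2910, h=6.8440
θ=212°:   candidates: C₊=(4.7134,6.6160) cross=59.957; C₋=(6.3694,-6.9715) cross=-59.957
θ=212°:   branch - wants cross < 0 → take C=(6.3694,-6.9715) (cross=-59.957)
θ=212°: ex = (C−B)/|BC| = (0.8065,-0.5912); ey = (0.5912,0.8065)
θ=212°: P = B + 2.18·ex + -3.21·ey = (-1.8355,-4.9376)
θ=258°: B = A + 2.00·(cos258°, sin258°) = (-0.4158, -1.9563)
θ=258°: |BD| = 7.6695
θ=258°: circle(B,10.00) ∩ circle(D,7.00): a=7.1596, h=6.9814
θ=258°:   candidates: C₊=(4.7262,6.6204) cross=53.544; C₋=(8.2877,-6.8805) cross=-53.544
θ=258°:   branch - wants cross < 0 → take C=(8.2877,-6.8805) (cross=-53.544)
θ=258°: ex = (C−B)/|BC| = (0.8704,-0.4924); ey = (0.4924,0.8704)
θ=258°: P = B + 2.18·ex + -3.21·ey = (-0.0991,-5.8236)

θ=80°: -1.40 -1.50
θ=173°: -2.67 -3.57
θ=212°: -1.84 -4.94
θ=258°: -0.10 -5.82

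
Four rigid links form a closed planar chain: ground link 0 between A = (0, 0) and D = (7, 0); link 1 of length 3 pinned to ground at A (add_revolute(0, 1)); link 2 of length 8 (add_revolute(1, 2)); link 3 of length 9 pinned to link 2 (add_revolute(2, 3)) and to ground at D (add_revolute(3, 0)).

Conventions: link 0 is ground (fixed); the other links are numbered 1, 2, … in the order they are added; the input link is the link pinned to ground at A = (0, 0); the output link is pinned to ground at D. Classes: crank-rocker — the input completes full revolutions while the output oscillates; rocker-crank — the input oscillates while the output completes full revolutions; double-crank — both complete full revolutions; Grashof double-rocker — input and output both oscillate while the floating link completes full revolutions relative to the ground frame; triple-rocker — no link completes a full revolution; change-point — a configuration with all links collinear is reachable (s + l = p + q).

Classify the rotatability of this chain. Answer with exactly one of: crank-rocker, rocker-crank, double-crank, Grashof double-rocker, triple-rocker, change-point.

lengths: ground=7, input=3, coupler=8, output=9
sorted: s=3 (shortest), l=9 (longest), p+q=15
s + l = 12 vs p + q = 15
s + l < p + q (Grashof) with shortest = input link → crank-rocker

crank-rocker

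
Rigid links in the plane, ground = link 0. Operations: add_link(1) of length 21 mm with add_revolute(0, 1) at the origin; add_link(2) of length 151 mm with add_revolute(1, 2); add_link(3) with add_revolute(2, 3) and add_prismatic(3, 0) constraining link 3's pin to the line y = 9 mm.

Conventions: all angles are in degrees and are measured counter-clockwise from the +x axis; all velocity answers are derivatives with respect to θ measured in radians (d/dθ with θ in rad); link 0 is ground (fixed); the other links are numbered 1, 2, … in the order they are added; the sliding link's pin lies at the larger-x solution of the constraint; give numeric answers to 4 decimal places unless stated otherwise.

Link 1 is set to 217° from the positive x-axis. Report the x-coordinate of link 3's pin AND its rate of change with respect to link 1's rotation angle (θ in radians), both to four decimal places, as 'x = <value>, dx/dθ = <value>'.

geometry: r = 21 mm, L = 151 mm, e = 9 mm
crank pin P = (r cos θ, r sin θ) = (-16.771346, -12.638115)
h = r sin θ − e = -12.638115 − 9 = -21.638115
x = r cos θ + √(L² − h²) = -16.771346 + 149.441600 = 132.670255
dx/dθ = −r sin θ − h·r cos θ/√(L² − h²) (θ in radians; h = -21.638115) = 10.209740

x = 132.6703, dx/dθ = 10.2097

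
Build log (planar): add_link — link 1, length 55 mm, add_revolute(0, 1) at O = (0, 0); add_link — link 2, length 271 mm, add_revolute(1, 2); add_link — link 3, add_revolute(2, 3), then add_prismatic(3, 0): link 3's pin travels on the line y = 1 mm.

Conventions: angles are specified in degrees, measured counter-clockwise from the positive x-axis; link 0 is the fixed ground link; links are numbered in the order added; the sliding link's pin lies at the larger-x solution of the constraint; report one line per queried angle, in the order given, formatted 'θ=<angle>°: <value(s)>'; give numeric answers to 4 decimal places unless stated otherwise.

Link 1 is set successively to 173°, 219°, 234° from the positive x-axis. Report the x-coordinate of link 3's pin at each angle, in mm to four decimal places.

geometry: r = 55 mm, L = 271 mm, e = 1 mm
θ=173°: crank pin P = (r cos θ, r sin θ) = (-54.590038, 6.702814)
θ=173°: h = r sin θ − e = 6.702814 − 1 = 5.702814
θ=173°: x = r cos θ + √(L² − h²) = -54.590038 + 270.939990 = 216.349951
θ=219°: crank pin P = (r cos θ, r sin θ) = (-42.743028, -34.612622)
θ=219°: h = r sin θ − e = -34.612622 − 1 = -35.612622
θ=219°: x = r cos θ + √(L² − h²) = -42.743028 + 268.649849 = 225.906821
θ=234°: crank pin P = (r cos θ, r sin θ) = (-32.328189, -44.495935)
θ=234°: h = r sin θ − e = -44.495935 − 1 = -45.495935
θ=234°: x = r cos θ + √(L² − h²) = -32.328189 + 267.153738 = 234.825549

θ=173°: 216.3500
θ=219°: 225.9068
θ=234°: 234.8255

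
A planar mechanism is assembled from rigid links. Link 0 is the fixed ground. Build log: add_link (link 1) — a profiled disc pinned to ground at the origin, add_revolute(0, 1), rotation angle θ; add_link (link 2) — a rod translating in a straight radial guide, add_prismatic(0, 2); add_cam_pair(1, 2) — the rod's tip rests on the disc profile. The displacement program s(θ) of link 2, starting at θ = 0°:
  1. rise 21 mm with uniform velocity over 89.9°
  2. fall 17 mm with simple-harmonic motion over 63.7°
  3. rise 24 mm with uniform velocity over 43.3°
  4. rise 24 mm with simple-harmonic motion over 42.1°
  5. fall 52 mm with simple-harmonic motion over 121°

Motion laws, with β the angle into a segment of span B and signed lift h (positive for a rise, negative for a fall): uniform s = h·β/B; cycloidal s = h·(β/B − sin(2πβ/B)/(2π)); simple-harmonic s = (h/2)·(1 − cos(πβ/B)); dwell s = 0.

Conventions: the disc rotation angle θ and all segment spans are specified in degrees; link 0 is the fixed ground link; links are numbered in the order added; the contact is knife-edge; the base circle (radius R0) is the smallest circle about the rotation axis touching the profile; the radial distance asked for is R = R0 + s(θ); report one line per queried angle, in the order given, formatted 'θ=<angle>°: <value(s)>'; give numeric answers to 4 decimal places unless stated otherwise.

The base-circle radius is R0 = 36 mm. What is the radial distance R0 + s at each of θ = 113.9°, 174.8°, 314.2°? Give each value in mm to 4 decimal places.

seg 1 [0°–89.9°] uniform, h=21: full span → s += 21 → s = 21.0000
seg 2 [89.9°–153.6°] simple-harmonic, h=-17: θ=113.9° here. β=24, B=63.7. -17/2·(1 − cos(π·0.3768)) = -5.2908 → s = 15.7092
seg 2 [89.9°–153.6°] simple-harmonic, h=-17: full span → s += -17 → s = 4.0000
seg 3 [153.6°–196.9°] uniform, h=24: θ=174.8° here. β=21.2, B=43.3. 24·21.2/43.3 = 11.7506 → s = 15.7506
seg 3 [153.6°–196.9°] uniform, h=24: full span → s += 24 → s = 28.0000
seg 4 [196.9°–239°] simple-harmonic, h=24: full span → s += 24 → s = 52.0000
seg 5 [239°–360°] simple-harmonic, h=-52: θ=314.2° here. β=75.2, B=121. -52/2·(1 − cos(π·0.6215)) = -35.6841 → s = 16.3159
θ=113.9°: R = R0 + s = 36 + 15.7092 = 51.7092
θ=174.8°: R = R0 + s = 36 + 15.7506 = 51.7506
θ=314.2°: R = R0 + s = 36 + 16.3159 = 52.3159

θ=113.9°: 51.7092
θ=174.8°: 51.7506
θ=314.2°: 52.3159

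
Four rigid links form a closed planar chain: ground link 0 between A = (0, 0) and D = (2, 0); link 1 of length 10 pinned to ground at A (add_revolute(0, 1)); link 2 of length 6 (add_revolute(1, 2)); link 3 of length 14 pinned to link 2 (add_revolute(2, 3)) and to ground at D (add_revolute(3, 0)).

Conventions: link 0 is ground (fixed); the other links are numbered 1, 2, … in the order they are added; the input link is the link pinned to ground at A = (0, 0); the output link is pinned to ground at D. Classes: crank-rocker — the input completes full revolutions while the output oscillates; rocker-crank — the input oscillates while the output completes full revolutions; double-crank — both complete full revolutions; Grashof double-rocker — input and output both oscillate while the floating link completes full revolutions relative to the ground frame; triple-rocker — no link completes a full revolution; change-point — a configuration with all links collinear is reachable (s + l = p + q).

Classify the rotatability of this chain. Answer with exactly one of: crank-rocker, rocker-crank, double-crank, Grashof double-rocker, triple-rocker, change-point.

lengths: ground=2, input=10, coupler=6, output=14
sorted: s=2 (shortest), l=14 (longest), p+q=16
s + l = 16 vs p + q = 16
s + l = p + q → change-point (collinear configuration reachable)

change-point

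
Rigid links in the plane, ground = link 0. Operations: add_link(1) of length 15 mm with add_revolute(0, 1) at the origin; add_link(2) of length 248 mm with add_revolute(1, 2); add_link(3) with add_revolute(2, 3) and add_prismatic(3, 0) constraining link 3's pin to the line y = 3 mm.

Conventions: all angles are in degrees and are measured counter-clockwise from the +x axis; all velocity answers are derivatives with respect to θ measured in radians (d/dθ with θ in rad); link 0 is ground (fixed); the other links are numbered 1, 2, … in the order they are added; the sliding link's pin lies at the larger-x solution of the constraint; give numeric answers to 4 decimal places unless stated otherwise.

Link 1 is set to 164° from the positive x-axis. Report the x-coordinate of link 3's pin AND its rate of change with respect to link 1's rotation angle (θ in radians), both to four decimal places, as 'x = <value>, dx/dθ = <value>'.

geometry: r = 15 mm, L = 248 mm, e = 3 mm
crank pin P = (r cos θ, r sin θ) = (-14.418925, 4.134560)
h = r sin θ − e = 4.134560 − 3 = 1.134560
x = r cos θ + √(L² − h²) = -14.418925 + 247.997405 = 233.578479
dx/dθ = −r sin θ − h·r cos θ/√(L² − h²) (θ in radians; h = 1.134560) = -4.068595

x = 233.5785, dx/dθ = -4.0686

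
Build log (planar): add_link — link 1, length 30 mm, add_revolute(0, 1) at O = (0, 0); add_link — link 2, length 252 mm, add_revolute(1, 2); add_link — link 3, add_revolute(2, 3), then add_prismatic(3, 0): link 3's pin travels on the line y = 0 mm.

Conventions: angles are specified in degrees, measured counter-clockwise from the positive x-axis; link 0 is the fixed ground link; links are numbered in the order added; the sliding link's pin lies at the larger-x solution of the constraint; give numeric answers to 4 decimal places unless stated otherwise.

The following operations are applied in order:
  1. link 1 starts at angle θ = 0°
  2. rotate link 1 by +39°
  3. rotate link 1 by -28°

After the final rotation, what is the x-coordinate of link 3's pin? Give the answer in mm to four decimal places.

geometry: r = 30 mm, L = 252 mm, e = 0 mm; θ starts at 0°
rotate link 1 by +39°: θ ← 0° +39° = 39°
rotate link 1 by -28°: θ ← 39° -28° = 11°
crank pin P = (r cos θ, r sin θ) = (29.448816, 5.724270)
h = r sin θ − e = 5.724270 − 0 = 5.724270
x = r cos θ + √(L² − h²) = 29.448816 + 251.934977 = 281.383793

281.3838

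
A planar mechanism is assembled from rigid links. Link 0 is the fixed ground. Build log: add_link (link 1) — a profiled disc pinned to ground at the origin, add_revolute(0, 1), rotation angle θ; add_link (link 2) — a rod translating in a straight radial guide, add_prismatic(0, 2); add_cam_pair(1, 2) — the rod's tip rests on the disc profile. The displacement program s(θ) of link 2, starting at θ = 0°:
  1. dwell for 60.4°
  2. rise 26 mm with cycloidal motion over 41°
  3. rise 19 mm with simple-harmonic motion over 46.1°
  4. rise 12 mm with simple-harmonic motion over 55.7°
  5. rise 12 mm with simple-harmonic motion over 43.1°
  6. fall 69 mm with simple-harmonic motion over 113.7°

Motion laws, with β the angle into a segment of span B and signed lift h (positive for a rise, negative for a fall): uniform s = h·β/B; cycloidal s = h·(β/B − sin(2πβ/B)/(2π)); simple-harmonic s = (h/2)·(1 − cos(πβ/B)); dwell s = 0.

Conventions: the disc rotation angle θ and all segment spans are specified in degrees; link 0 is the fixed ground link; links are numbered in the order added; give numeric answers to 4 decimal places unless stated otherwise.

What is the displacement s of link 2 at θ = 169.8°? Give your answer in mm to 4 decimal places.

seg 1 [0°–60.4°] dwell: s stays 0.0000
seg 2 [60.4°–101.4°] cycloidal, h=26: full span → s += 26 → s = 26.0000
seg 3 [101.4°–147.5°] simple-harmonic, h=19: full span → s += 19 → s = 45.0000
seg 4 [147.5°–203.2°] simple-harmonic, h=12: θ=169.8° here. β=22.3, B=55.7. 12/2·(1 − cos(π·0.4004)) = 4.1523 → s = 49.1523

49.1523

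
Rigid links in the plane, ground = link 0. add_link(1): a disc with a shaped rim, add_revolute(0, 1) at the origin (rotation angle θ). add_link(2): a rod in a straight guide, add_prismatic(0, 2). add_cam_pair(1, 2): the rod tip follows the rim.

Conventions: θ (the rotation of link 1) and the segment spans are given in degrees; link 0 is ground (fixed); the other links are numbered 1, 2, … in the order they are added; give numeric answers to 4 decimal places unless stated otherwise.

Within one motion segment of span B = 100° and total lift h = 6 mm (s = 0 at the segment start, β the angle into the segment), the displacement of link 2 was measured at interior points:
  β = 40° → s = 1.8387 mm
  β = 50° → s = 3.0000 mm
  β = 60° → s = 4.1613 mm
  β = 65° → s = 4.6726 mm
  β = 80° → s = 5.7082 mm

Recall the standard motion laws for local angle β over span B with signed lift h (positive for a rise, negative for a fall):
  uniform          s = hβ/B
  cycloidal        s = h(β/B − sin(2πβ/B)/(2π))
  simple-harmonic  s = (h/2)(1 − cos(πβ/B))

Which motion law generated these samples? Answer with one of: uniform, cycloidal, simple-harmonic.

candidates at β/B = r: uniform s = h·r (linear in β); cycloidal s = h·(r − sin(2πr)/(2π)); simple-harmonic s = (h/2)(1 − cos(πr))
β=40°: printed 1.8387 | uniform 2.4000, cycloidal 1.8387, simple-harmonic 2.0729
β=50°: printed 3.0000 | uniform 3.0000, cycloidal 3.0000, simple-harmonic 3.0000
β=60°: printed 4.1613 | uniform 3.6000, cycloidal 4.1613, simple-harmonic 3.9271
β=65°: printed 4.6726 | uniform 3.9000, cycloidal 4.6726, simple-harmonic 4.3620
β=80°: printed 5.7082 | uniform 4.8000, cycloidal 5.7082, simple-harmonic 5.4271
only one law matches every sample → cycloidal

cycloidal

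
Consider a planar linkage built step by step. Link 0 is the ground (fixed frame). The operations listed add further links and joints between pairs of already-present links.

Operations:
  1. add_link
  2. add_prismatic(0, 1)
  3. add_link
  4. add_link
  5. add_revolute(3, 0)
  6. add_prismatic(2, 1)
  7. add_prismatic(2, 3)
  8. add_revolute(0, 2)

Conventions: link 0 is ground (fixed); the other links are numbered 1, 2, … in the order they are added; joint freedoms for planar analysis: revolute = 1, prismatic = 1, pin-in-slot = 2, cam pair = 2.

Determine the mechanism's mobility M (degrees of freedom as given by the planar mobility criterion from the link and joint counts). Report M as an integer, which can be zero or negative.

link 0 = ground. State L|J1|J2 = 1|0|0
+link1  2|0|0
P(0,1) f=1→J1  2|1|0
+link2  3|1|0
+link3  4|1|0
R(3,0) f=1→J1  4|2|0
P(2,1) f=1→J1  4|3|0
P(2,3) f=1→J1  4|4|0
R(0,2) f=1→J1  4|5|0
M = 3(4−1)−2·5−0 = 9−10−0 = -1

M = -1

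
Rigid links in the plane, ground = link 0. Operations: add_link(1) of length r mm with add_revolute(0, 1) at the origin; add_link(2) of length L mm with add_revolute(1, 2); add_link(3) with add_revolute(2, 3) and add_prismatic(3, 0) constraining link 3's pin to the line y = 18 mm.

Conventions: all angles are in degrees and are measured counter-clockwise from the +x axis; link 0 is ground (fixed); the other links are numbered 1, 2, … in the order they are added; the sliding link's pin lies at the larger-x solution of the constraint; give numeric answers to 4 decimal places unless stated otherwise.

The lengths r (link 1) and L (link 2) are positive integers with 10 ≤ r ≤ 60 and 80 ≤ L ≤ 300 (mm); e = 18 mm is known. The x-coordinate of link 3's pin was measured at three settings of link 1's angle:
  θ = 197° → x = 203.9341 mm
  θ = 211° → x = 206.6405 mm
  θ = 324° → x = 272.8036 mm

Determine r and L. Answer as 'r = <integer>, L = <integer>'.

constraint per measurement: (x − r cos θ)² + (r sin θ − e)² = L²
subtracting the θ₁ and θ₂ equations cancels the r² and L² terms:
r = (x₁² − x₂²) / (2[(x₁cos θ₁ + e sin θ₁) − (x₂cos θ₂ + e sin θ₂)]) = 40.0002 → r = 40
L² = (x₁ − r cos θ₁)² + (r sin θ₁ − e)² = 59535.9844 → L = 244.0000 → L = 244
check at θ₃=324°: x = 272.8036 (printed 272.8036) ✓

r = 40, L = 244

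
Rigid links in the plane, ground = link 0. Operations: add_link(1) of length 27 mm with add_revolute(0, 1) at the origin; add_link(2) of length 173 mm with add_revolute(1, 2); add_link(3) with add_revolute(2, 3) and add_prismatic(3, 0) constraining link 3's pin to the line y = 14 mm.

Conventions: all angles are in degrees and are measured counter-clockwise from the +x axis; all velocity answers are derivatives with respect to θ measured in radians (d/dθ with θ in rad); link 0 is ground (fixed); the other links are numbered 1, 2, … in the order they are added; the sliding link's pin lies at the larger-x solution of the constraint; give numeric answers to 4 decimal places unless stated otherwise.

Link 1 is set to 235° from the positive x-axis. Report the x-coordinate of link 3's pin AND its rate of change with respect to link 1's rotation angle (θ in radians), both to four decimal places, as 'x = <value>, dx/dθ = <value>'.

geometry: r = 27 mm, L = 173 mm, e = 14 mm
crank pin P = (r cos θ, r sin θ) = (-15.486564, -22.117105)
h = r sin θ − e = -22.117105 − 14 = -36.117105
x = r cos θ + √(L² − h²) = -15.486564 + 169.187927 = 153.701363
dx/dθ = −r sin θ − h·r cos θ/√(L² − h²) (θ in radians; h = -36.117105) = 18.811137

x = 153.7014, dx/dθ = 18.8111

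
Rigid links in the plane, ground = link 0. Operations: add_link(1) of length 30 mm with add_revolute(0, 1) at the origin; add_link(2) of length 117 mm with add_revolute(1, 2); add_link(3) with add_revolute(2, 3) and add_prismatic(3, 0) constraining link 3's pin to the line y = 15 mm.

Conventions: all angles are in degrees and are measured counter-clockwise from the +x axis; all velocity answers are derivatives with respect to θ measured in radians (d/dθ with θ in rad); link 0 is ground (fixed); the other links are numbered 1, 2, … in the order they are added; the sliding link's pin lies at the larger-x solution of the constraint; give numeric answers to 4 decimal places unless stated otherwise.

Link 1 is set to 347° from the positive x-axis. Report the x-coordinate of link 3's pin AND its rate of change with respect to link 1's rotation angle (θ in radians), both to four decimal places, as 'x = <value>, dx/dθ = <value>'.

geometry: r = 30 mm, L = 117 mm, e = 15 mm
crank pin P = (r cos θ, r sin θ) = (29.231102, -6.748532)
h = r sin θ − e = -6.748532 − 15 = -21.748532
x = r cos θ + √(L² − h²) = 29.231102 + 114.960869 = 144.191971
dx/dθ = −r sin θ − h·r cos θ/√(L² − h²) (θ in radians; h = -21.748532) = 12.278531

x = 144.1920, dx/dθ = 12.2785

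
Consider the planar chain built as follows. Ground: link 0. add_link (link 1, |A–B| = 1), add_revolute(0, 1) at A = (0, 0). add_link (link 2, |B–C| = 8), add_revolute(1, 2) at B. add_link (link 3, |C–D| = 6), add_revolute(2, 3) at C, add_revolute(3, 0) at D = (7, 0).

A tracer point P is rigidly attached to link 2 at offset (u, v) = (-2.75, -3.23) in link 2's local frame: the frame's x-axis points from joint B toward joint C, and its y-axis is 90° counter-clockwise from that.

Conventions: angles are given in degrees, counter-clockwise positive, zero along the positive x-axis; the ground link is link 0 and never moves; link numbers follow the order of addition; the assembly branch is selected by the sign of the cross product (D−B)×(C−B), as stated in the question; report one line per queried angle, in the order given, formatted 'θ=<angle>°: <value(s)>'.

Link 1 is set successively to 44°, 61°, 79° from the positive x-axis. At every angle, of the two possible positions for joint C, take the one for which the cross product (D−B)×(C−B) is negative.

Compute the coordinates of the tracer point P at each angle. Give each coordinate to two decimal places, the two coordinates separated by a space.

A=(0,0), D=(7.00,0)
θ=44°: B = A + 1.00·(cos44°, sin44°) = (0.7193, 0.6947)
θ=44°: |BD| = 6.3190
θ=44°: circle(B,8.00) ∩ circle(D,6.00): a=5.3750, h=5.9253
θ=44°:   candidates: C₊=(6.7132,5.9931) cross=37.442; C₋=(5.4104,-5.7856) cross=-37.442
θ=44°:   branch - wants cross < 0 → take C=(5.4104,-5.7856) (cross=-37.442)
θ=44°: ex = (C−B)/|BC| = (0.5864,-0.8100); ey = (0.8100,0.5864)
θ=44°: P = B + -2.75·ex + -3.23·ey = (-3.5096,1.0282)
θ=61°: B = A + 1.00·(cos61°, sin61°) = (0.4848, 0.8746)
θ=61°: |BD| = 6.5736
θ=61°: circle(B,8.00) ∩ circle(D,6.00): a=5.4165, h=5.8874
θ=61°:   candidates: C₊=(6.6365,5.9890) cross=38.701; C₋=(5.0699,-5.6811) cross=-38.701
θ=61°:   branch - wants cross < 0 → take C=(5.0699,-5.6811) (cross=-38.701)
θ=61°: ex = (C−B)/|BC| = (0.5731,-0.8195); ey = (0.8195,0.5731)
θ=61°: P = B + -2.75·ex + -3.23·ey = (-3.7382,1.2769)
θ=79°: B = A + 1.00·(cos79°, sin79°) = (0.1908, 0.9816)
θ=79°: |BD| = 6.8796
θ=79°: circle(B,8.00) ∩ circle(D,6.00): a=5.4748, h=5.8332
θ=79°:   candidates: C₊=(6.4419,5.9740) cross=40.130; C₋=(4.7773,-5.5731) cross=-40.130
θ=79°:   branch - wants cross < 0 → take C=(4.7773,-5.5731) (cross=-40.130)
θ=79°: ex = (C−B)/|BC| = (0.5733,-0.8193); ey = (0.8193,0.5733)
θ=79°: P = B + -2.75·ex + -3.23·ey = (-4.0323,1.3830)

θ=44°: -3.51 1.03
θ=61°: -3.74 1.28
θ=79°: -4.03 1.38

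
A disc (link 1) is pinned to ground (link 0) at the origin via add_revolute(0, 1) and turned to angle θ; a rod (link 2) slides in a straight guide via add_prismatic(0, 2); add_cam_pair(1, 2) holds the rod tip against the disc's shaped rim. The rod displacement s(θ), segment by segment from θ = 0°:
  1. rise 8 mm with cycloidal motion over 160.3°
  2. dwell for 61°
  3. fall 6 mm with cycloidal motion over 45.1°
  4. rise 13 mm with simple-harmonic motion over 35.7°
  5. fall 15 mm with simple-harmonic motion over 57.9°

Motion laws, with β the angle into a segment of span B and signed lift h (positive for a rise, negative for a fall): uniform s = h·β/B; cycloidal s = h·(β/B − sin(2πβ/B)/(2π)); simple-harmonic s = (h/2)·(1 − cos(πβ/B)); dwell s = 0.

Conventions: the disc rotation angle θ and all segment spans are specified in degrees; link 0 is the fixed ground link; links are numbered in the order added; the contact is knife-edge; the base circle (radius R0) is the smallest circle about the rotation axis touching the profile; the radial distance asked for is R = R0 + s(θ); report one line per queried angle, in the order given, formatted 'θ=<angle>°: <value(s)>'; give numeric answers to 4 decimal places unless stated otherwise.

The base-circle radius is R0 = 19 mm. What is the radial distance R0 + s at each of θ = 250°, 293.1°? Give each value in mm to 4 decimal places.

segment 1 (0° to 160.3°, cycloidal, h = 8) is passed completely: s = 0.0000 + (8) = 8.0000
segment 2 (160.3° to 221.3°, dwell): s unchanged at 8.0000
θ = 250° falls in segment 3 (221.3° to 266.4°, cycloidal, h = -6): β = 250 − 221.3 = 28.7°, B = 45.1°; Δs = -6·(0.6364 − sin(2π·0.6364)/(2π)) = -4.5399; s = 8.0000 − 4.5399 = 3.4601
segment 3 (221.3° to 266.4°, cycloidal, h = -6) is passed completely: s = 8.0000 + (-6) = 2.0000
θ = 293.1° falls in segment 4 (266.4° to 302.1°, simple-harmonic, h = 13): β = 293.1 − 266.4 = 26.7°, B = 35.7°; Δs = 13/2·(1 − cos(π·0.7479)) = 11.0658; s = 2.0000 + 11.0658 = 13.0658
θ=250°: R = R0 + s = 19 + 3.4601 = 22.4601
θ=293.1°: R = R0 + s = 19 + 13.0658 = 32.0658

θ=250°: 22.4601
θ=293.1°: 32.0658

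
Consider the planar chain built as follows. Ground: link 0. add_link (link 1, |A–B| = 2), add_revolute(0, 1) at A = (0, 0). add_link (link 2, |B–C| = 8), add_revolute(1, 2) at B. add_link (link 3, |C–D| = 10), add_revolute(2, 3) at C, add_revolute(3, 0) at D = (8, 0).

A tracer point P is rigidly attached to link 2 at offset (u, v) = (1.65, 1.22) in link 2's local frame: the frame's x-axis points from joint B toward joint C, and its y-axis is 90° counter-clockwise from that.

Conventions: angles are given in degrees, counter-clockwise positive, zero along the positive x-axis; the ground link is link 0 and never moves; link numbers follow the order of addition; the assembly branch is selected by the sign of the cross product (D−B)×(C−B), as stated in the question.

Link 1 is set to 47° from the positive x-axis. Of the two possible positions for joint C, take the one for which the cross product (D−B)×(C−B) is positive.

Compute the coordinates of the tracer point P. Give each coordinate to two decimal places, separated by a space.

A=(0,0), D=(8.00,0)
B = A + 2.00·(cos47°, sin47°) = (1.3640, 1.4627)
|BD| = 6.7953
circle(B,8.00) ∩ circle(D,10.00): a=0.7488, h=7.9649
  candidates: C₊=(3.8097,9.0797) cross=54.124; C₋=(0.3807,-6.4766) cross=-54.124
  branch + wants cross > 0 → take C=(3.8097,9.0797) (cross=54.124)
ex = (C−B)/|BC| = (0.3057,0.9521); ey = (-0.9521,0.3057)
P = B + 1.65·ex + 1.22·ey = (0.7068,3.4067)

0.71 3.41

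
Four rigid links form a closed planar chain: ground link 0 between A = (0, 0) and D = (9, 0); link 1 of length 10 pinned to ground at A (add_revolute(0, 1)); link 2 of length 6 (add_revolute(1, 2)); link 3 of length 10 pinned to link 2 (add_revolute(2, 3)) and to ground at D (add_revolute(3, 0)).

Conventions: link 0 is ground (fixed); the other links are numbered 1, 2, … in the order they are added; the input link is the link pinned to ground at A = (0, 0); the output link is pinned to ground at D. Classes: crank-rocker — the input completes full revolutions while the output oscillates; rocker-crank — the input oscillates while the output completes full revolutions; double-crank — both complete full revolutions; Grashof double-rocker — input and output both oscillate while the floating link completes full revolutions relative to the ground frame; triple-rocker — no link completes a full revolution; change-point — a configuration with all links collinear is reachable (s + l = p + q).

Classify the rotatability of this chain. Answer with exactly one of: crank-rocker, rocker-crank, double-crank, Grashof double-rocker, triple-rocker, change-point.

lengths: ground=9, input=10, coupler=6, output=10
sorted: s=6 (shortest), l=10 (longest), p+q=19
s + l = 16 vs p + q = 19
s + l < p + q (Grashof) with shortest = coupler link → Grashof double-rocker

Grashof double-rocker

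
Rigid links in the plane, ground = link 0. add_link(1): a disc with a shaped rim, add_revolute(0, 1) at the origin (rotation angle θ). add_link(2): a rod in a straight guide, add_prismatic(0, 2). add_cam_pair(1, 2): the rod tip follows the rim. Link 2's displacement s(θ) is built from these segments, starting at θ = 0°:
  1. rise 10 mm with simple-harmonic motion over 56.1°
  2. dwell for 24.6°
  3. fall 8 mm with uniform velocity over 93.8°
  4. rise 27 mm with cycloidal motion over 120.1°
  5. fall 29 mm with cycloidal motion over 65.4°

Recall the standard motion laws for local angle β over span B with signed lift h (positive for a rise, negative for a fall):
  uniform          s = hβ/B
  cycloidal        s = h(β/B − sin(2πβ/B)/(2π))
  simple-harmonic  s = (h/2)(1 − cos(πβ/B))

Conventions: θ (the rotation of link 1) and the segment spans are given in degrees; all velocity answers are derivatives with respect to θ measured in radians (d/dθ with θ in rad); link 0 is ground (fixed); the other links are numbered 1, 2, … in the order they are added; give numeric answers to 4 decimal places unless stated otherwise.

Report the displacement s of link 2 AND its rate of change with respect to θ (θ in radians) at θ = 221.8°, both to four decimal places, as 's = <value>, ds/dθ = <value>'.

segment 1 (0° to 56.1°, simple-harmonic, h = 10) is passed completely: s = 0.0000 + (10) = 10.0000
segment 2 (56.1° to 80.7°, dwell): s unchanged at 10.0000
segment 3 (80.7° to 174.5°, uniform, h = -8) is passed completely: s = 10.0000 + (-8) = 2.0000
θ = 221.8° falls in segment 4 (174.5° to 294.6°, cycloidal, h = 27): β = 221.8 − 174.5 = 47.3°, B = 120.1°; Δs = 27·(0.3938 − sin(2π·0.3938)/(2π)) = 7.9752; s = 2.0000 + 7.9752 = 9.9752
velocity in seg [174.5°–294.6°] (cycloidal), θ in radians: β = 47.3° = 0.8255 rad, B = 120.1° = 2.0961 rad; ds/dθ = (h/B)(1 − cos(2πβ/B)) = (27/2.0961)(1 − cos(2π·0.3938)) = 23.000771 mm/rad

s = 9.9752, ds/dθ = 23.0008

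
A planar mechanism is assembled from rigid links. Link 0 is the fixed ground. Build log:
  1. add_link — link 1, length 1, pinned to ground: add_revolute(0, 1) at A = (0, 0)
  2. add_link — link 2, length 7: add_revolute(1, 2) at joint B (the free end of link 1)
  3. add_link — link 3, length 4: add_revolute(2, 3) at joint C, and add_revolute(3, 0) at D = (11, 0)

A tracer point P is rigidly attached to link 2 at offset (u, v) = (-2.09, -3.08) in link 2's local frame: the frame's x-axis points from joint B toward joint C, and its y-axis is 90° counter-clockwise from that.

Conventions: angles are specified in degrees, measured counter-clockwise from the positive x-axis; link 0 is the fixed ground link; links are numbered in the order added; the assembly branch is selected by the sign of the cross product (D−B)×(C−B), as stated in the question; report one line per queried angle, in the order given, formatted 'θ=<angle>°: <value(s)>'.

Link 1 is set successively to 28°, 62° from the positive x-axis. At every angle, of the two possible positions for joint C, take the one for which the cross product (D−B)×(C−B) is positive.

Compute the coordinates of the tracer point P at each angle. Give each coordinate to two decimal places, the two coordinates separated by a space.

A=(0,0), D=(11.00,0)
θ=28°: B = A + 1.00·(cos28°, sin28°) = (0.8829, 0.4695)
θ=28°: |BD| = 10.1279
θ=28°: circle(B,7.00) ∩ circle(D,4.00): a=6.6931, h=2.0499
θ=28°:   candidates: C₊=(7.6639,2.2069) cross=20.761; C₋=(7.4739,-1.8885) cross=-20.761
θ=28°:   branch + wants cross > 0 → take C=(7.6639,2.2069) (cross=20.761)
θ=28°: ex = (C−B)/|BC| = (0.9687,0.2482); ey = (-0.2482,0.9687)
θ=28°: P = B + -2.09·ex + -3.08·ey = (-0.3772,-3.0329)
θ=62°: B = A + 1.00·(cos62°, sin62°) = (0.4695, 0.8829)
θ=62°: |BD| = 10.5675
θ=62°: circle(B,7.00) ∩ circle(D,4.00): a=6.8451, h=1.4643
θ=62°:   candidates: C₊=(7.4130,1.7702) cross=15.474; C₋=(7.1683,-1.1482) cross=-15.474
θ=62°:   branch + wants cross > 0 → take C=(7.4130,1.7702) (cross=15.474)
θ=62°: ex = (C−B)/|BC| = (0.9919,0.1267); ey = (-0.1267,0.9919)
θ=62°: P = B + -2.09·ex + -3.08·ey = (-1.2133,-2.4371)

θ=28°: -0.38 -3.03
θ=62°: -1.21 -2.44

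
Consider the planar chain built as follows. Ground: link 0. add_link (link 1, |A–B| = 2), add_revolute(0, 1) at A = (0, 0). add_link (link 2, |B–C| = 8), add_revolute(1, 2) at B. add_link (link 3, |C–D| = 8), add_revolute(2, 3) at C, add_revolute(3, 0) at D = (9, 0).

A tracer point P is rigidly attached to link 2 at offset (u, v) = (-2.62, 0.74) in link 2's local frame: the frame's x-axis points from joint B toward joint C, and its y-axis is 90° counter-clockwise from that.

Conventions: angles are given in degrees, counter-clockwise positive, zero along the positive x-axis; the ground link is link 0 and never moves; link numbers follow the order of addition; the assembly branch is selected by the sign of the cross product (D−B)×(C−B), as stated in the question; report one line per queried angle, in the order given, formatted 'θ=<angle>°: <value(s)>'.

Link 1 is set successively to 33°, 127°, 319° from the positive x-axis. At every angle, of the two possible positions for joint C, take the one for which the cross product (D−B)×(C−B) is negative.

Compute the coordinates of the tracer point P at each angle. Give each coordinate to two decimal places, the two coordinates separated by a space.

A=(0,0), D=(9.00,0)
θ=33°: B = A + 2.00·(cos33°, sin33°) = (1.6773, 1.0893)
θ=33°: |BD| = 7.4032
θ=33°: circle(B,8.00) ∩ circle(D,8.00): a=3.7016, h=7.0921
θ=33°:   candidates: C₊=(6.3822,7.5596) cross=52.505; C₋=(4.2952,-6.4703) cross=-52.505
θ=33°:   branch - wants cross < 0 → take C=(4.2952,-6.4703) (cross=-52.505)
θ=33°: ex = (C−B)/|BC| = (0.3272,-0.9449); ey = (0.9449,0.3272)
θ=33°: P = B + -2.62·ex + 0.74·ey = (1.5193,3.8072)
θ=127°: B = A + 2.00·(cos127°, sin127°) = (-1.2036, 1.5973)
θ=127°: |BD| = 10.3279
θ=127°: circle(B,8.00) ∩ circle(D,8.00): a=5.1639, h=6.1101
θ=127°:   candidates: C₊=(4.8432,6.8352) cross=63.105; C₋=(2.9532,-5.2380) cross=-63.105
θ=127°:   branch - wants cross < 0 → take C=(2.9532,-5.2380) (cross=-63.105)
θ=127°: ex = (C−B)/|BC| = (0.5196,-0.8544); ey = (0.8544,0.5196)
θ=127°: P = B + -2.62·ex + 0.74·ey = (-1.9327,4.2203)
θ=319°: B = A + 2.00·(cos319°, sin319°) = (1.5094, -1.3121)
θ=319°: |BD| = 7.6046
θ=319°: circle(B,8.00) ∩ circle(D,8.00): a=3.8023, h=7.0386
θ=319°:   candidates: C₊=(4.0402,6.2770) cross=53.526; C₋=(6.4692,-7.5891) cross=-53.526
θ=319°:   branch - wants cross < 0 → take C=(6.4692,-7.5891) (cross=-53.526)
θ=319°: ex = (C−B)/|BC| = (0.6200,-0.7846); ey = (0.7846,0.6200)
θ=319°: P = B + -2.62·ex + 0.74·ey = (0.4657,1.2024)

θ=33°: 1.52 3.81
θ=127°: -1.93 4.22
θ=319°: 0.47 1.20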